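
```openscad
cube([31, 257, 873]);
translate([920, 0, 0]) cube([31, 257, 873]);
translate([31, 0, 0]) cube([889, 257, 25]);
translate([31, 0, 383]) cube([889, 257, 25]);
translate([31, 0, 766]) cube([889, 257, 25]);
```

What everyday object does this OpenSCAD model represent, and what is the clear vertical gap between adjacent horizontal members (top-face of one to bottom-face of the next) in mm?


A bookshelf. The clear shelf gap is 358 mm.

Two tall side panels with 3 horizontal boards between them — a bookshelf. The first two shelf undersides are at z = 0 and z = 383; with shelf thickness 25, the clear gap is 383 − 0 − 25 = 358 mm.


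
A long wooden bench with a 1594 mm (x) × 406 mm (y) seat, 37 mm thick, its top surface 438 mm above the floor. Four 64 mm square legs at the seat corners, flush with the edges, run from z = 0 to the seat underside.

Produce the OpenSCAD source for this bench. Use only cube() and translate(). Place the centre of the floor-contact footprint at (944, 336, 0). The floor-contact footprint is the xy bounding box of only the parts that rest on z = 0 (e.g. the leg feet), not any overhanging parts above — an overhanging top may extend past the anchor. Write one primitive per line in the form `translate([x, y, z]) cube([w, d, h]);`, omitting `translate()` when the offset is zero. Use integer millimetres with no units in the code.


translate([147, 133, 401]) cube([1594, 406, 37]);
translate([147, 133, 0]) cube([64, 64, 401]);
translate([147, 475, 0]) cube([64, 64, 401]);
translate([1677, 133, 0]) cube([64, 64, 401]);
translate([1677, 475, 0]) cube([64, 64, 401]);


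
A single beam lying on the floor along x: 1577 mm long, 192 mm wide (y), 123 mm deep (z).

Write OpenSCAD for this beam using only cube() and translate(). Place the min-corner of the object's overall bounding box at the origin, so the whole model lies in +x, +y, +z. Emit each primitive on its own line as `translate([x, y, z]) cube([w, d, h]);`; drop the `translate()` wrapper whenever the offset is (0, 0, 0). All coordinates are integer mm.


cube([1577, 192, 123]);


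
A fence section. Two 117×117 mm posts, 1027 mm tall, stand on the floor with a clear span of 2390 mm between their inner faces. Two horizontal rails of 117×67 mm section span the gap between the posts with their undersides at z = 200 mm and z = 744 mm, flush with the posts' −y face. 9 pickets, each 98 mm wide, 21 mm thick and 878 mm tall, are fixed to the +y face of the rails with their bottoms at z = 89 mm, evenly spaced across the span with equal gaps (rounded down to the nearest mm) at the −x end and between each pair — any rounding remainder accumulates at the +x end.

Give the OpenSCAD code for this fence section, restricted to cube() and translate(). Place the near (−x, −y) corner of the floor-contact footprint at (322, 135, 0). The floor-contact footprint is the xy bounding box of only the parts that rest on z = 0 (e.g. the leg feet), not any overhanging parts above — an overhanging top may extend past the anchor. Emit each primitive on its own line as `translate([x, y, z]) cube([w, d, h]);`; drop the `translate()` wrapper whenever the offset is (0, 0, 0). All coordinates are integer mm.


translate([322, 135, 0]) cube([117, 117, 1027]);
translate([2829, 135, 0]) cube([117, 117, 1027]);
translate([439, 135, 200]) cube([2390, 117, 67]);
translate([439, 135, 744]) cube([2390, 117, 67]);
translate([589, 252, 89]) cube([98, 21, 878]);
translate([837, 252, 89]) cube([98, 21, 878]);
translate([1085, 252, 89]) cube([98, 21, 878]);
translate([1333, 252, 89]) cube([98, 21, 878]);
translate([1581, 252, 89]) cube([98, 21, 878]);
translate([1829, 252, 89]) cube([98, 21, 878]);
translate([2077, 252, 89]) cube([98, 21, 878]);
translate([2325, 252, 89]) cube([98, 21, 878]);
translate([2573, 252, 89]) cube([98, 21, 878]);


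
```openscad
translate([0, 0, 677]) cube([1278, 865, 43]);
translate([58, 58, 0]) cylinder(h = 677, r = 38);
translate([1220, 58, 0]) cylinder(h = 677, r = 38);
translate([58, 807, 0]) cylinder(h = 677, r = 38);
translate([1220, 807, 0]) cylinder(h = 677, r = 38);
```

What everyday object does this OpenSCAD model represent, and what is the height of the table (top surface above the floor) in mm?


A table. The table height is 720 mm.

A 1278×865×43 slab sits at z = 677 on four Ø76 mm round legs — a table. The top surface is at 677 + 43 = 720 mm.


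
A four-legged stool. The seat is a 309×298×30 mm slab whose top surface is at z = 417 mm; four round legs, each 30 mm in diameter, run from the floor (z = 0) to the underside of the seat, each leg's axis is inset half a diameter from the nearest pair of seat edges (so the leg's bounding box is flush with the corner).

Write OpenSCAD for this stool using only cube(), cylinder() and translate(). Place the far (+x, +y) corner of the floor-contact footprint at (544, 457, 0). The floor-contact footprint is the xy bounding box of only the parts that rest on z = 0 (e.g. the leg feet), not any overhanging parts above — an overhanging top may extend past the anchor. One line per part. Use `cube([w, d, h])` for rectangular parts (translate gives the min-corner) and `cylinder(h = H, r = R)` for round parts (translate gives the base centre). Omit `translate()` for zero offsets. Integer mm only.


// leg_h = 417 - 30 = 387
translate([235, 159, 387]) cube([309, 298, 30]);
translate([250, 174, 0]) cylinder(h = 387, r = 15);
translate([529, 174, 0]) cylinder(h = 387, r = 15);
translate([250, 442, 0]) cylinder(h = 387, r = 15);
translate([529, 442, 0]) cylinder(h = 387, r = 15);


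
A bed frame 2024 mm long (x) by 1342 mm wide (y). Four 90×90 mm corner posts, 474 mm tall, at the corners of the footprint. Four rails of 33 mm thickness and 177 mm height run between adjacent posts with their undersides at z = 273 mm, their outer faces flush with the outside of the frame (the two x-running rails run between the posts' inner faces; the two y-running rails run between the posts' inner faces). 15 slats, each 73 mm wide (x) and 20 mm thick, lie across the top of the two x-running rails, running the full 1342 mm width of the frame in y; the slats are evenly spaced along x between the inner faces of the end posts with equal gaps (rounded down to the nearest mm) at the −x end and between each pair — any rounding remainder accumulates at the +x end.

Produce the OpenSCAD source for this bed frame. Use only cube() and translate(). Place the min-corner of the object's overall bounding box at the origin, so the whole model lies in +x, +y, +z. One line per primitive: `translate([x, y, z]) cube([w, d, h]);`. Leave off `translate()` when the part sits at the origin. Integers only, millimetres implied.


// slat z = rail_z + rail_h = 273 + 177 = 450
// slat gap = ⌊(1844 − 15·73) / 16⌋ = 46
cube([90, 90, 474]);
translate([0, 1252, 0]) cube([90, 90, 474]);
translate([1934, 0, 0]) cube([90, 90, 474]);
translate([1934, 1252, 0]) cube([90, 90, 474]);
translate([90, 0, 273]) cube([1844, 33, 177]);
translate([90, 1309, 273]) cube([1844, 33, 177]);
translate([0, 90, 273]) cube([33, 1162, 177]);
translate([1991, 90, 273]) cube([33, 1162, 177]);
translate([136, 0, 450]) cube([73, 1342, 20]);
translate([255, 0, 450]) cube([73, 1342, 20]);
translate([374, 0, 450]) cube([73, 1342, 20]);
translate([493, 0, 450]) cube([73, 1342, 20]);
translate([612, 0, 450]) cube([73, 1342, 20]);
translate([731, 0, 450]) cube([73, 1342, 20]);
translate([850, 0, 450]) cube([73, 1342, 20]);
translate([969, 0, 450]) cube([73, 1342, 20]);
translate([1088, 0, 450]) cube([73, 1342, 20]);
translate([1207, 0, 450]) cube([73, 1342, 20]);
translate([1326, 0, 450]) cube([73, 1342, 20]);
translate([1445, 0, 450]) cube([73, 1342, 20]);
translate([1564, 0, 450]) cube([73, 1342, 20]);
translate([1683, 0, 450]) cube([73, 1342, 20]);
translate([1802, 0, 450]) cube([73, 1342, 20]);


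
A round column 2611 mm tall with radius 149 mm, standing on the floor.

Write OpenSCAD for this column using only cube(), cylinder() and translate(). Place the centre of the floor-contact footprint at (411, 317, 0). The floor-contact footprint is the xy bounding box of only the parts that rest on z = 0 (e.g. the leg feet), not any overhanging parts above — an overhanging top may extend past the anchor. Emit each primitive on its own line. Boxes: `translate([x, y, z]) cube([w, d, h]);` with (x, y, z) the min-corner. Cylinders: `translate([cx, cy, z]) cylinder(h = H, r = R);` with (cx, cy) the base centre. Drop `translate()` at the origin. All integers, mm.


translate([411, 317, 0]) cylinder(h = 2611, r = 149);


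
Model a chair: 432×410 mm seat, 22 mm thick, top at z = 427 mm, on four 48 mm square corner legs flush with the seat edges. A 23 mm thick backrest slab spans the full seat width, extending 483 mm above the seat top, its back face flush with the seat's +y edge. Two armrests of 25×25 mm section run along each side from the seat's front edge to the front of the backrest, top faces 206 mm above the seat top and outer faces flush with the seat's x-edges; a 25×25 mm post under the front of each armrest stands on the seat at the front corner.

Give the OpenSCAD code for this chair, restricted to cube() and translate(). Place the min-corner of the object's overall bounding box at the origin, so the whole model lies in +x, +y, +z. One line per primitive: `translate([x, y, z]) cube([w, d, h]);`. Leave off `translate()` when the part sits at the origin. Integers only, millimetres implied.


translate([0, 0, 405]) cube([432, 410, 22]);
cube([48, 48, 405]);
translate([384, 0, 0]) cube([48, 48, 405]);
translate([0, 362, 0]) cube([48, 48, 405]);
translate([384, 362, 0]) cube([48, 48, 405]);
translate([0, 387, 427]) cube([432, 23, 483]);
translate([0, 0, 608]) cube([25, 387, 25]);
translate([407, 0, 608]) cube([25, 387, 25]);
translate([0, 0, 427]) cube([25, 25, 181]);
translate([407, 0, 427]) cube([25, 25, 181]);


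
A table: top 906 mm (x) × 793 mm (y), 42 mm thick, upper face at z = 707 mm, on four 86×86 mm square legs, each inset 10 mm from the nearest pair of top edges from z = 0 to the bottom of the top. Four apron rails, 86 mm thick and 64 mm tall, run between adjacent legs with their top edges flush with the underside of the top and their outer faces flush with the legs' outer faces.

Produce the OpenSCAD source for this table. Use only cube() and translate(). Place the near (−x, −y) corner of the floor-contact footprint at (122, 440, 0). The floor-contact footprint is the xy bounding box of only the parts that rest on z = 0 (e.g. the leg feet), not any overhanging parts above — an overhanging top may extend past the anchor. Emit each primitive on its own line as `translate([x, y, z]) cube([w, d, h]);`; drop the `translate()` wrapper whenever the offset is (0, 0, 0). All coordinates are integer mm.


translate([112, 430, 665]) cube([906, 793, 42]);
translate([122, 440, 0]) cube([86, 86, 665]);
translate([922, 440, 0]) cube([86, 86, 665]);
translate([122, 1127, 0]) cube([86, 86, 665]);
translate([922, 1127, 0]) cube([86, 86, 665]);
translate([208, 440, 601]) cube([714, 86, 64]);
translate([208, 1127, 601]) cube([714, 86, 64]);
translate([122, 526, 601]) cube([86, 601, 64]);
translate([922, 526, 601]) cube([86, 601, 64]);


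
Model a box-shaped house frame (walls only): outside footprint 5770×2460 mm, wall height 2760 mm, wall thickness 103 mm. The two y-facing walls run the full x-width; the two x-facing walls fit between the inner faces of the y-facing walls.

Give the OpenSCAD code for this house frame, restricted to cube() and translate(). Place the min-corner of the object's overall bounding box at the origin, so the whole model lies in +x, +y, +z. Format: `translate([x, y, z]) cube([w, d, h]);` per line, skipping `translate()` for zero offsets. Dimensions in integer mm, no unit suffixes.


cube([5770, 103, 2760]);
translate([0, 2357, 0]) cube([5770, 103, 2760]);
translate([0, 103, 0]) cube([103, 2254, 2760]);
translate([5667, 103, 0]) cube([103, 2254, 2760]);


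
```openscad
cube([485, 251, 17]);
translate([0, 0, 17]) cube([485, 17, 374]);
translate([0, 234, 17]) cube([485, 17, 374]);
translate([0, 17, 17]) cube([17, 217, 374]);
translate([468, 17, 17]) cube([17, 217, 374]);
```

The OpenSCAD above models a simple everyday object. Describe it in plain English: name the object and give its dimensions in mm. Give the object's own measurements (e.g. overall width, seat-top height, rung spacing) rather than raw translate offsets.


An open-topped rectangular box: outside dimensions 485×251×391 mm, with a uniform wall and base thickness of 17 mm. The base is a full 485×251 slab on the floor; four walls sit on top of the base. The front and back walls (the −y and +y sides) span the full width; the two side walls fit between them.


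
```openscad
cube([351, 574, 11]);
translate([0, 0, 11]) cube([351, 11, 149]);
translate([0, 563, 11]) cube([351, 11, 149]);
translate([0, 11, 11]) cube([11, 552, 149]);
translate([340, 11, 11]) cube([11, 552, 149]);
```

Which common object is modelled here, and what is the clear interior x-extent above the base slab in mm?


An open box. The internal width is 329 mm.

A 351×574 base slab with four walls standing on it — an open box. The base is 351 mm wide and the walls are 11 mm thick, so the internal width is 351 − 2 × 11 = 329 mm.


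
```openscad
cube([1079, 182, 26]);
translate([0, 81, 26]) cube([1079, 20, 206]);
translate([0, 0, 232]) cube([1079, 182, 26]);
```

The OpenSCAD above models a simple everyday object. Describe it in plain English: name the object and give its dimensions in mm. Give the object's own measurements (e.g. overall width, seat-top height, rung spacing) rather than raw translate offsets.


An I-beam lying along x, 1079 mm long. Overall section height 258 mm. Two flanges 182 mm wide (y) and 26 mm thick, one on the floor and one at the top; a web 20 mm thick runs between them, centred on the flange width.


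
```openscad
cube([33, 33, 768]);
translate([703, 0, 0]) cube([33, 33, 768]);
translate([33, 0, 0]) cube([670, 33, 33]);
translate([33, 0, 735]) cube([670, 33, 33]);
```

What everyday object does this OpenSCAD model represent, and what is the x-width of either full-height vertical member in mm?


A picture frame. The border width is 33 mm.

Four thin pieces enclosing a rectangular opening — a picture frame. The two full-height stiles are 768 mm tall; the top rail sits at z = 735 and is 33 mm tall, so the border above the opening is 768 − 735 = 33 mm, matching the stile x-width.


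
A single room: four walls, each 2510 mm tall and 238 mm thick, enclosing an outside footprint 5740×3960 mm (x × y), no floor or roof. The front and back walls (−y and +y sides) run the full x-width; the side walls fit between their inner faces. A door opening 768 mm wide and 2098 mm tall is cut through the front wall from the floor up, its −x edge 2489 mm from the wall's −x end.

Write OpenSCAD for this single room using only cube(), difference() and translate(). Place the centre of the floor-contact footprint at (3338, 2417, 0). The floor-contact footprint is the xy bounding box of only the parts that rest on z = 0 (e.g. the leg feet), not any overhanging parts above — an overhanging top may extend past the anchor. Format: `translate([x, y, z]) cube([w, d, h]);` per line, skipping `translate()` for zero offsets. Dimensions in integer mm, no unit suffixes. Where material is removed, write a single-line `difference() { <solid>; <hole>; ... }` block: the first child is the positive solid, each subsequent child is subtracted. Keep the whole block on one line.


difference() { translate([468, 437, 0]) cube([5740, 238, 2510]); translate([2957, 437, 0]) cube([768, 238, 2098]); }
translate([468, 4159, 0]) cube([5740, 238, 2510]);
translate([468, 675, 0]) cube([238, 3484, 2510]);
translate([5970, 675, 0]) cube([238, 3484, 2510]);


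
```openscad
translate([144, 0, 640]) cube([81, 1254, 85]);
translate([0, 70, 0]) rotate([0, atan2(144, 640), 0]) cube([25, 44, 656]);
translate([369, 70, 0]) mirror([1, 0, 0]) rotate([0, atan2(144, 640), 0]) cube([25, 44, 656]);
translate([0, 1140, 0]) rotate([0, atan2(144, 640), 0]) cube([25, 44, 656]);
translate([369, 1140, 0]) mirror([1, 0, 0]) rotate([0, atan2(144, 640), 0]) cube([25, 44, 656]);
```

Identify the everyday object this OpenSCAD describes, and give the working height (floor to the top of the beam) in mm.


A sawhorse. The overall height is 725 mm.

A beam across two mirrored pairs of raked legs — a sawhorse. The beam's underside is at z = 640 (matching the legs' vertical rise in atan2(144, 640)) and the beam is 85 mm tall, so its top is at 640 + 85 = 725 mm. The raked legs top out at the beam's underside, so that is the highest point.


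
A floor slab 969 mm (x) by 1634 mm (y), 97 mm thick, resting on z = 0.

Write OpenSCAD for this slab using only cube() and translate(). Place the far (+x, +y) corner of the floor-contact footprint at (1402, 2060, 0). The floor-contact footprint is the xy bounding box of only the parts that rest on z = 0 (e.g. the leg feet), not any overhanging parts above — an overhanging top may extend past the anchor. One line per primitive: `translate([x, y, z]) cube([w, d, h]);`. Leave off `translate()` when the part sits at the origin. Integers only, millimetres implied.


translate([433, 426, 0]) cube([969, 1634, 97]);


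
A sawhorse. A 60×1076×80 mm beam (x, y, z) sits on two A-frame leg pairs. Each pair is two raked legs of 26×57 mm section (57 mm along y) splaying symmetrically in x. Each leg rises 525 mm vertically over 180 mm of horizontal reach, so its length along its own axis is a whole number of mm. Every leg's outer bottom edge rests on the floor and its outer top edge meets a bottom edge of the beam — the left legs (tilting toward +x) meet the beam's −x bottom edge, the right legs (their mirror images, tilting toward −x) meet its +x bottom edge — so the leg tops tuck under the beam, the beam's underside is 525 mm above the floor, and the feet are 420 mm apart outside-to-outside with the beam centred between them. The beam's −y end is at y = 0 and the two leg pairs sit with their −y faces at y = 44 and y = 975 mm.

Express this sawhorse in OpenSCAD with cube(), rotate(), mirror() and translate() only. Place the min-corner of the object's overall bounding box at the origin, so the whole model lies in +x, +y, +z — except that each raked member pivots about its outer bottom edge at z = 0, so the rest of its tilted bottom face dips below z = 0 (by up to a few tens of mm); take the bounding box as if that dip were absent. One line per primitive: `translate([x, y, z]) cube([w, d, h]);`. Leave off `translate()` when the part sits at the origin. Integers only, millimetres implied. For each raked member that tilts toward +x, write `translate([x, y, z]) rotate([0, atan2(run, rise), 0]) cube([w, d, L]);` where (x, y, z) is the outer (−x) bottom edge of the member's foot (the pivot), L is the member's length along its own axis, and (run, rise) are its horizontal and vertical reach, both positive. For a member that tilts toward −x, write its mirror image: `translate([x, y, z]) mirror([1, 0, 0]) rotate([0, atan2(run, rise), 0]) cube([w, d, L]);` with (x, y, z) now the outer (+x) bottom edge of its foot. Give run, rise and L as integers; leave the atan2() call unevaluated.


translate([180, 0, 525]) cube([60, 1076, 80]);
translate([0, 44, 0]) rotate([0, atan2(180, 525), 0]) cube([26, 57, 555]);
translate([420, 44, 0]) mirror([1, 0, 0]) rotate([0, atan2(180, 525), 0]) cube([26, 57, 555]);
translate([0, 975, 0]) rotate([0, atan2(180, 525), 0]) cube([26, 57, 555]);
translate([420, 975, 0]) mirror([1, 0, 0]) rotate([0, atan2(180, 525), 0]) cube([26, 57, 555]);


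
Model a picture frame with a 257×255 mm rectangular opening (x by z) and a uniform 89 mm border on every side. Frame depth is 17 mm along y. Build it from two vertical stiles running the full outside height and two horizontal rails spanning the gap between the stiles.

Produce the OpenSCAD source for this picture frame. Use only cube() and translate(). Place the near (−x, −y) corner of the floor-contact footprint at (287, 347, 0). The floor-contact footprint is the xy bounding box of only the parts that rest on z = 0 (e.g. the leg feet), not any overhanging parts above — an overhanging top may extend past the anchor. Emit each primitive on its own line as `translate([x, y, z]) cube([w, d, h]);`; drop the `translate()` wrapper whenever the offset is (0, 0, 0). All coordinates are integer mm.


translate([287, 347, 0]) cube([89, 17, 433]);
translate([633, 347, 0]) cube([89, 17, 433]);
translate([376, 347, 0]) cube([257, 17, 89]);
translate([376, 347, 344]) cube([257, 17, 89]);


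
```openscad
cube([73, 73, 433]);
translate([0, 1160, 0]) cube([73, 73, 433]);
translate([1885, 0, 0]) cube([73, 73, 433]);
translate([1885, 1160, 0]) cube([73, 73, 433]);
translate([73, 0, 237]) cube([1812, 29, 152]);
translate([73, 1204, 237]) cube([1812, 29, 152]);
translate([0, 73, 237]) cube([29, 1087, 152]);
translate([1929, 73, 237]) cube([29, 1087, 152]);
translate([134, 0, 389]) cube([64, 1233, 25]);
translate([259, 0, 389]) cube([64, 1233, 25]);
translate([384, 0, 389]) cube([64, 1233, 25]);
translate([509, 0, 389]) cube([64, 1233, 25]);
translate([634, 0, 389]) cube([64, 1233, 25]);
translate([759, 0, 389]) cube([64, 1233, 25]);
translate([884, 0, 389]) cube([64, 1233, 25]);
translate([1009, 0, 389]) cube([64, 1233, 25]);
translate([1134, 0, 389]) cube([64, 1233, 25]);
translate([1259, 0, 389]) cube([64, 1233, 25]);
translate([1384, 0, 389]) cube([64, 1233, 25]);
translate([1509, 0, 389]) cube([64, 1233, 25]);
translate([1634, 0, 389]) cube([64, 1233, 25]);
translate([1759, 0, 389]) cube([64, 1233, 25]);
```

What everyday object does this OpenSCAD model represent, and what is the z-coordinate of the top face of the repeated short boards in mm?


A bed frame. The slat-top height is 414 mm.

Four posts, four rails, and a row of slats — a bed frame. Slats sit on the rails at z = 237 + 152 = 389; with slat thickness 25, the top is 414 mm.


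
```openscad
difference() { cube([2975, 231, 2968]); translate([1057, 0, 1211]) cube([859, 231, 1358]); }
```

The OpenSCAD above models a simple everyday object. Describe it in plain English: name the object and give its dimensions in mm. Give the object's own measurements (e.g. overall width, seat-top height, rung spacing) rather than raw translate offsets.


A wall 2975 mm long (x), 231 mm thick (y), 2968 mm tall, with a rectangular window opening cut through it. The opening is 859 mm wide and 1358 mm tall; its sill is at z = 1211 mm and its near (−x) edge is 1057 mm from the wall's −x end. The opening passes through the full wall thickness.


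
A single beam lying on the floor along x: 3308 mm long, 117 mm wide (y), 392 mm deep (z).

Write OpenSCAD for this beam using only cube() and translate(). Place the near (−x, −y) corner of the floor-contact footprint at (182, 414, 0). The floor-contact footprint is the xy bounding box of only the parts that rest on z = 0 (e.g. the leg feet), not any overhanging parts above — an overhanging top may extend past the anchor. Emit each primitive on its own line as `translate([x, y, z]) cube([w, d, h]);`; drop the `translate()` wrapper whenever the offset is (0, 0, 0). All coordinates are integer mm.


translate([182, 414, 0]) cube([3308, 117, 392]);


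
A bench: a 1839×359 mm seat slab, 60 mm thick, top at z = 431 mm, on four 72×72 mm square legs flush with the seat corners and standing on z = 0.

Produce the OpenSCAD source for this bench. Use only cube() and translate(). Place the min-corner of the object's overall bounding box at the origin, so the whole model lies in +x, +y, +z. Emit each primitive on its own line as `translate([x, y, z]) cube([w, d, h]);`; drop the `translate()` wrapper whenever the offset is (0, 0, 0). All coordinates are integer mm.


translate([0, 0, 371]) cube([1839, 359, 60]);
cube([72, 72, 371]);
translate([0, 287, 0]) cube([72, 72, 371]);
translate([1767, 0, 0]) cube([72, 72, 371]);
translate([1767, 287, 0]) cube([72, 72, 371]);


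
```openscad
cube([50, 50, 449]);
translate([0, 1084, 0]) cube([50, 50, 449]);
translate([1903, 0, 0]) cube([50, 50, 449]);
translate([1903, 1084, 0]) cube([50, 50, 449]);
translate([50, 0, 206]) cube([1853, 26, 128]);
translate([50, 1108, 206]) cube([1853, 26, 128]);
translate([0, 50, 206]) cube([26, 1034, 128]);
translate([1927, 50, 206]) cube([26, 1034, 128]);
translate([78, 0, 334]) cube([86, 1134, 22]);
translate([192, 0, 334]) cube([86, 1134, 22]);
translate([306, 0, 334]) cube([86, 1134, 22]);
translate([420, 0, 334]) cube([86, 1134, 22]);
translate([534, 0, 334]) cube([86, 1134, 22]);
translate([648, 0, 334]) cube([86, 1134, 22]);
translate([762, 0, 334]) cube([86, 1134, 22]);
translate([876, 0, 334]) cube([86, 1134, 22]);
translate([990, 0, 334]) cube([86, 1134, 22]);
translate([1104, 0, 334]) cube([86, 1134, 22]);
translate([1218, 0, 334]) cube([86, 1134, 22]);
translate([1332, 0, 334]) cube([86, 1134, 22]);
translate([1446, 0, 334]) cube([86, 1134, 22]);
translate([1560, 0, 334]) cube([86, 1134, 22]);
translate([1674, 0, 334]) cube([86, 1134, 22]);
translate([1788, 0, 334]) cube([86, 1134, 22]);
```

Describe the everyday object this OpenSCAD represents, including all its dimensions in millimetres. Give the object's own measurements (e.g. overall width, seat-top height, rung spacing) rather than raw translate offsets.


A bed frame 1953 mm long (x) by 1134 mm wide (y). Four 50×50 mm corner posts, 449 mm tall, at the corners of the footprint. Four rails of 26 mm thickness and 128 mm height run between adjacent posts with their undersides at z = 206 mm, their outer faces flush with the outside of the frame (the two x-running rails run between the posts' inner faces; the two y-running rails run between the posts' inner faces). 16 slats, each 86 mm wide (x) and 22 mm thick, lie across the top of the two x-running rails, running the full 1134 mm width of the frame in y; along x they sit between the end posts with a 28 mm gap after the −x posts and between neighbouring slats, leaving 29 mm before the +x posts.


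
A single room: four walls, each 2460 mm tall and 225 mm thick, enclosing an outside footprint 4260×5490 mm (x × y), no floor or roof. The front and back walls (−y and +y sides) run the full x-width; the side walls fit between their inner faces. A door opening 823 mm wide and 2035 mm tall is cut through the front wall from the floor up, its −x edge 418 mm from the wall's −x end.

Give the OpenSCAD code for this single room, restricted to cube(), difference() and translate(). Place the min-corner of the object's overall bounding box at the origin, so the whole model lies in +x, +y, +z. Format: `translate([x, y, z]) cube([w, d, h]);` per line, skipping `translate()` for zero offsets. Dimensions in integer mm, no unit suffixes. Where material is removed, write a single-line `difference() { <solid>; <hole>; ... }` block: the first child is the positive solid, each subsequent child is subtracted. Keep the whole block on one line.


difference() { cube([4260, 225, 2460]); translate([418, 0, 0]) cube([823, 225, 2035]); }
translate([0, 5265, 0]) cube([4260, 225, 2460]);
translate([0, 225, 0]) cube([225, 5040, 2460]);
translate([4035, 225, 0]) cube([225, 5040, 2460]);


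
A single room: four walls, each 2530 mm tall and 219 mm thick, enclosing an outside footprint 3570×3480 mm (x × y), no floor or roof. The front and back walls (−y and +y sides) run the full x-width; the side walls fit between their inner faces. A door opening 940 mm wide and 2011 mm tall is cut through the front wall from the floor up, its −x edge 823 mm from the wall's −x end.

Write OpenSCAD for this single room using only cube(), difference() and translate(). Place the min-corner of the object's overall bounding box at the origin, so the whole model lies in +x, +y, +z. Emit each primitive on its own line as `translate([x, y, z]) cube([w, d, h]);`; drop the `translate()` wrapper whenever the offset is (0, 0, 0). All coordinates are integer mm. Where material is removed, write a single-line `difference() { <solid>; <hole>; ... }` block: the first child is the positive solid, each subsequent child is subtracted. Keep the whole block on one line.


difference() { cube([3570, 219, 2530]); translate([823, 0, 0]) cube([940, 219, 2011]); }
translate([0, 3261, 0]) cube([3570, 219, 2530]);
translate([0, 219, 0]) cube([219, 3042, 2530]);
translate([3351, 219, 0]) cube([219, 3042, 2530]);


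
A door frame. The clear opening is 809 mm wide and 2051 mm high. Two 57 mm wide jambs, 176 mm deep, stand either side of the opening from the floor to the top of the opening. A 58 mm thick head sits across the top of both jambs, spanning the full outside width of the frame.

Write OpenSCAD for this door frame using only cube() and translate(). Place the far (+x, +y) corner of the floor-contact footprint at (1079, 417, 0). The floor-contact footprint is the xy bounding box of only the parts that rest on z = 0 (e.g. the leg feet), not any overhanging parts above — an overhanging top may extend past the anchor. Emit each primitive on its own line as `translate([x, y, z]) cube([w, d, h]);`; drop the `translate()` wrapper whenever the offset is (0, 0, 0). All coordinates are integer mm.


translate([156, 241, 0]) cube([57, 176, 2051]);
translate([1022, 241, 0]) cube([57, 176, 2051]);
translate([156, 241, 2051]) cube([923, 176, 58]);


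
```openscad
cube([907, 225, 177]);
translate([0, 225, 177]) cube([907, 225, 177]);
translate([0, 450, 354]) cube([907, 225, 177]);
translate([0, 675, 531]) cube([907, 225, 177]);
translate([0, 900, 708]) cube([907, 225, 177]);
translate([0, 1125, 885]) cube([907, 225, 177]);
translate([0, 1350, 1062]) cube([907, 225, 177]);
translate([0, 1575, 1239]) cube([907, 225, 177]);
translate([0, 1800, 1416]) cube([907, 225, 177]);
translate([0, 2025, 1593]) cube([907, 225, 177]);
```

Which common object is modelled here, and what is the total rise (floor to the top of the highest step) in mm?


A staircase. The total rise is 1770 mm.

10 identical blocks, each offset up and back from the previous — a staircase. Each step is 177 mm tall and there are 10 of them, so the total rise is 10 × 177 = 1770 mm.


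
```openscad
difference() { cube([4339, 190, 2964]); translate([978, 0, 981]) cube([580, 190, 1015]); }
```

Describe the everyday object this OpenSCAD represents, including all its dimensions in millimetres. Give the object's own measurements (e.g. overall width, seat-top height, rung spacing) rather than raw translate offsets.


A wall 4339 mm long (x), 190 mm thick (y), 2964 mm tall, with a rectangular window opening cut through it. The opening is 580 mm wide and 1015 mm tall; its sill is at z = 981 mm and its near (−x) edge is 978 mm from the wall's −x end. The opening passes through the full wall thickness.


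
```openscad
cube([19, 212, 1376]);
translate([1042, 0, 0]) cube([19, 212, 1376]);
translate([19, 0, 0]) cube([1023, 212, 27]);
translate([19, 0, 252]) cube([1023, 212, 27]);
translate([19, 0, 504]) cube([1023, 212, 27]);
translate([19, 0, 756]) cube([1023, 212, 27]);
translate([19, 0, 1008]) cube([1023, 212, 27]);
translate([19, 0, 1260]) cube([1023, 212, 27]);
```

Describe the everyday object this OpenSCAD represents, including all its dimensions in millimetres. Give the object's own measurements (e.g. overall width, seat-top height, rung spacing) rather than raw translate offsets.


An open bookshelf. Two side panels, each 19 mm thick, 212 mm deep and 1376 mm tall, stand 1061 mm apart (outside-to-outside). Between them sit 6 shelves, each 27 mm thick and 212 mm deep, spanning the full gap between the sides. The bottom shelf rests on the floor (its underside at z = 0) and the clear gap between one shelf's top and the next shelf's underside is 225 mm.


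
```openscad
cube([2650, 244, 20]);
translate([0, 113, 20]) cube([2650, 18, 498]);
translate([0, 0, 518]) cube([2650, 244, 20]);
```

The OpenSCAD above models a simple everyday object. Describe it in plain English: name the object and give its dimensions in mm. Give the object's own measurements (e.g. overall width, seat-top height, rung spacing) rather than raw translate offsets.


An I-beam lying along x, 2650 mm long. Overall section height 538 mm. Two flanges 244 mm wide (y) and 20 mm thick, one on the floor and one at the top; a web 18 mm thick runs between them, centred on the flange width.


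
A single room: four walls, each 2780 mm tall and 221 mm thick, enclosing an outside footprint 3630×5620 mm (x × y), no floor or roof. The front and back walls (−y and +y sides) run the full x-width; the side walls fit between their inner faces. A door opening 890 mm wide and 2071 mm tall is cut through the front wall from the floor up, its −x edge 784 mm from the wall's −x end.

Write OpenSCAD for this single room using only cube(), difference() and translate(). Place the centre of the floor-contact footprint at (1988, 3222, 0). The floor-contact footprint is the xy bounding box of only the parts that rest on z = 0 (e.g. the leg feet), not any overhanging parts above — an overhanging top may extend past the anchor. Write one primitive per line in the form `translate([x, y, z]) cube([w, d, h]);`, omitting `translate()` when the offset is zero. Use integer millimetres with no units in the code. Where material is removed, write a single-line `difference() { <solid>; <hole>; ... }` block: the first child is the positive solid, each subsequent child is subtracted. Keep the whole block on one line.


difference() { translate([173, 412, 0]) cube([3630, 221, 2780]); translate([957, 412, 0]) cube([890, 221, 2071]); }
translate([173, 5811, 0]) cube([3630, 221, 2780]);
translate([173, 633, 0]) cube([221, 5178, 2780]);
translate([3582, 633, 0]) cube([221, 5178, 2780]);


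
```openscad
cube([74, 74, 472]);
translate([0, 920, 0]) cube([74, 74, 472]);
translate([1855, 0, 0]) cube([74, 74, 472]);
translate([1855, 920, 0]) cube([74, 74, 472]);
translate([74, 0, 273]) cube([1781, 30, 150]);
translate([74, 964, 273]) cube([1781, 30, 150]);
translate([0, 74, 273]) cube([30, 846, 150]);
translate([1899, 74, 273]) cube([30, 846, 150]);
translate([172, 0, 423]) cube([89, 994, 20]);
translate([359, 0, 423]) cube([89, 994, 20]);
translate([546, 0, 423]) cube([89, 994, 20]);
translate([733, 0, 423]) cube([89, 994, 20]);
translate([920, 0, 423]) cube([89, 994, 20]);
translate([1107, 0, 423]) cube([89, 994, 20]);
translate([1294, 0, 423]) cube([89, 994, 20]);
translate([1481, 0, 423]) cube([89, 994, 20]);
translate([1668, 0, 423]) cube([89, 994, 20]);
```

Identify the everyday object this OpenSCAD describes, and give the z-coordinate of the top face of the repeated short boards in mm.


A bed frame. The slat-top height is 443 mm.

Four posts, four rails, and a row of slats — a bed frame. Slats sit on the rails at z = 273 + 150 = 423; with slat thickness 20, the top is 443 mm.


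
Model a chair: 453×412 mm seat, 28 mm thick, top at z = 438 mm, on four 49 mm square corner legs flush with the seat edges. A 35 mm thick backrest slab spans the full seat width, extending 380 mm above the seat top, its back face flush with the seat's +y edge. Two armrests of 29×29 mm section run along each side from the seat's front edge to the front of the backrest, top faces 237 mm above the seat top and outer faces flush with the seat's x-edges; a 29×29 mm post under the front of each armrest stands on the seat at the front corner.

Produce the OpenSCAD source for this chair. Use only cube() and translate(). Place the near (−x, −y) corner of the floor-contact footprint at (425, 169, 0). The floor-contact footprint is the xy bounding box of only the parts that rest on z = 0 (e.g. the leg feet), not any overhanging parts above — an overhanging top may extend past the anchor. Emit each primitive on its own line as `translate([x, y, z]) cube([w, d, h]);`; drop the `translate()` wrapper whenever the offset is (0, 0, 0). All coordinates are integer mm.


translate([425, 169, 410]) cube([453, 412, 28]);
translate([425, 169, 0]) cube([49, 49, 410]);
translate([829, 169, 0]) cube([49, 49, 410]);
translate([425, 532, 0]) cube([49, 49, 410]);
translate([829, 532, 0]) cube([49, 49, 410]);
translate([425, 546, 438]) cube([453, 35, 380]);
translate([425, 169, 646]) cube([29, 377, 29]);
translate([849, 169, 646]) cube([29, 377, 29]);
translate([425, 169, 438]) cube([29, 29, 208]);
translate([849, 169, 438]) cube([29, 29, 208]);


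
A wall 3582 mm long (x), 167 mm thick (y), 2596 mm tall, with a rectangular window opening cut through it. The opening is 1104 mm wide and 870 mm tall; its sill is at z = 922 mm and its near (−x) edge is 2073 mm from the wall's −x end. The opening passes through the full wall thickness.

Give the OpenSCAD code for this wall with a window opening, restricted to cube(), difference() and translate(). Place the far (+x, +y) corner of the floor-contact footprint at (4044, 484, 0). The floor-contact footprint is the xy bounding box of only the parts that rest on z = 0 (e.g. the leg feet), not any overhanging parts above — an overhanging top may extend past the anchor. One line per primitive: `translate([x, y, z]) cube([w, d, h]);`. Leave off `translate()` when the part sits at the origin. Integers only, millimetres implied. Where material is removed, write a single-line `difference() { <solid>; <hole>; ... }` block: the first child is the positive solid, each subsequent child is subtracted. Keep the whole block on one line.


difference() { translate([462, 317, 0]) cube([3582, 167, 2596]); translate([2535, 317, 922]) cube([1104, 167, 870]); }


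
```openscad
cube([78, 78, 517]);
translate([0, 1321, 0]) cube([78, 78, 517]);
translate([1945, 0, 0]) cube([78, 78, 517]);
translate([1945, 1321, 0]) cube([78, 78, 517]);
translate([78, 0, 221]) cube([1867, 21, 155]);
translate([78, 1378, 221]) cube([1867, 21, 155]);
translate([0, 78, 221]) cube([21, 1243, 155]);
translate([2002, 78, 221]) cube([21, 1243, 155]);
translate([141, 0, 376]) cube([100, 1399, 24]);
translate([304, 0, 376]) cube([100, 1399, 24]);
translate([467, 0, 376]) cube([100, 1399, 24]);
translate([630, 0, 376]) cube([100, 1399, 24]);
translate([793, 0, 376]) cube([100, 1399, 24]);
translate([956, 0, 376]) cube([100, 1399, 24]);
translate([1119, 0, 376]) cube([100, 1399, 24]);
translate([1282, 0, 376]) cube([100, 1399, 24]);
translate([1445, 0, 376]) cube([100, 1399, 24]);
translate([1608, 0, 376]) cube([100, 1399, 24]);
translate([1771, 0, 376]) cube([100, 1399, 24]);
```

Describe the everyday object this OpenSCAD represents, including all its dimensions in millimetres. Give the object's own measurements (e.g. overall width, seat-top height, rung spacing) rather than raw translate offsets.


A bed frame 2023 mm long (x) by 1399 mm wide (y). Four 78×78 mm corner posts, 517 mm tall, at the corners of the footprint. Four rails of 21 mm thickness and 155 mm height run between adjacent posts with their undersides at z = 221 mm, their outer faces flush with the outside of the frame (the two x-running rails run between the posts' inner faces; the two y-running rails run between the posts' inner faces). 11 slats, each 100 mm wide (x) and 24 mm thick, lie across the top of the two x-running rails, running the full 1399 mm width of the frame in y; along x they sit between the end posts with a 63 mm gap after the −x posts and between neighbouring slats, leaving 74 mm before the +x posts.


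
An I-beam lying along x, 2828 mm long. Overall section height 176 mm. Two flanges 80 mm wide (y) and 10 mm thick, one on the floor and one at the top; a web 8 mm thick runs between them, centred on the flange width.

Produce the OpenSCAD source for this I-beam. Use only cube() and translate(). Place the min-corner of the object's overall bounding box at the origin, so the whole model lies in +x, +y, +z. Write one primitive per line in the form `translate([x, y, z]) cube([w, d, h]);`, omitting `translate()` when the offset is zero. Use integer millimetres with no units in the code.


cube([2828, 80, 10]);
translate([0, 36, 10]) cube([2828, 8, 156]);
translate([0, 0, 166]) cube([2828, 80, 10]);
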